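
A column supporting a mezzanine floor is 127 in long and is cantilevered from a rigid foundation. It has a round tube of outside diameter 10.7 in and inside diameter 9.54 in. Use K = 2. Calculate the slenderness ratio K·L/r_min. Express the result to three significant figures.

λ ≈ 70.9

d_o = 10.7 in, d_i = 9.54 in
I = π(d_o⁴ − d_i⁴)/64 = π(10.7⁴ − 9.540⁴)/64 = 236.8 in⁴
A = 18.44 in²;  r_min = √(I/A) = √(236.8/18.44) = 3.584 in
L_e = K·L = 2 × 127 = 254.0 in
λ = L_e / r_min = 254.00 / 3.584 = 70.9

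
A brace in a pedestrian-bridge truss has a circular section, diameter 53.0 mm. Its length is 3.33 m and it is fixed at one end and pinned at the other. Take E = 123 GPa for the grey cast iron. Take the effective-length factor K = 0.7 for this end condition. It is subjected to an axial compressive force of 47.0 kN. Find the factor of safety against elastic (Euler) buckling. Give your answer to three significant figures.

n ≈ 1.84

I = πd⁴/64 = π×53.0⁴/64 = 3.873×10^5 mm⁴
I = 3.873×10^5 mm⁴ = 3.873×10^-7 m⁴
Effective length L_e = K·L = 0.7 × 3.33 = 2.331 m
P_cr = π²EI / L_e² = π² × 123×10⁹ × 3.873×10^-7 / 2.331² = 8.654×10^4 N
Factor of safety n = P_cr / P = 86.535 / 47.0 = 1.84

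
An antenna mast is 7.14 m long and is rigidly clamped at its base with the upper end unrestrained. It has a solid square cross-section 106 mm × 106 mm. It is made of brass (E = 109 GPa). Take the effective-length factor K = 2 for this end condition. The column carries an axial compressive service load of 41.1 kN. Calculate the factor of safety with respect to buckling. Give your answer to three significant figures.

n ≈ 1.35

I = a⁴/12 = 106⁴/12 = 1.052×10^7 mm⁴
I = 1.052×10^7 mm⁴ = 1.052×10^-5 m⁴
Effective length L_e = K·L = 2 × 7.14 = 14.28 m
P_cr = π²EI / L_e² = π² × 109×10⁹ × 1.052×10^-5 / 14.28² = 5.550×10^4 N
Factor of safety n = P_cr / P = 55.502 / 41.1 = 1.35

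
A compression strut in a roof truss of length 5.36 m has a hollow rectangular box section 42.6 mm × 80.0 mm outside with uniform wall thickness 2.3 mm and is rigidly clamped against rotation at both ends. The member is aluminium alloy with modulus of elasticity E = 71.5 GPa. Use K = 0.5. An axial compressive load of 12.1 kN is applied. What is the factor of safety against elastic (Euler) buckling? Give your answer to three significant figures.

n ≈ 1.39

Inner dimensions: h_i = 80.0 − 2×2.3 = 75.40 mm, b_i = 42.6 − 2×2.3 = 38.00 mm
Weak-axis I_min = (h_o·b_o³ − h_i·b_i³)/12 with b_o = 42.6, b_i = 38.00 mm (shorter outer/inner sides).
I_min = (80.0×42.6³ − 75.40×38.00³)/12 = 1.706×10^5 mm⁴
I = 1.706×10^5 mm⁴ = 1.706×10^-7 m⁴
Effective length L_e = K·L = 0.5 × 5.36 = 2.680 m
P_cr = π²EI / L_e² = π² × 71.5×10⁹ × 1.706×10^-7 / 2.680² = 1.676×10^4 N
Factor of safety n = P_cr / P = 16.763 / 12.1 = 1.39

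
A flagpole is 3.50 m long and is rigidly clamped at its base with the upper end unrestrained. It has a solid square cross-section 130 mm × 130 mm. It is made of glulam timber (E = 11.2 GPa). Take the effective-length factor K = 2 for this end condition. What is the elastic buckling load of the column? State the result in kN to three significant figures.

P_cr ≈ 53.7 kN

I = a⁴/12 = 130⁴/12 = 2.380×10^7 mm⁴
I = 2.380×10^7 mm⁴ = 2.380×10^-5 m⁴
Effective length L_e = K·L = 2 × 3.50 = 7.000 m
P_cr = π²EI / L_e² = π² × 11.2×10⁹ × 2.380×10^-5 / 7.000² = 5.369×10^4 N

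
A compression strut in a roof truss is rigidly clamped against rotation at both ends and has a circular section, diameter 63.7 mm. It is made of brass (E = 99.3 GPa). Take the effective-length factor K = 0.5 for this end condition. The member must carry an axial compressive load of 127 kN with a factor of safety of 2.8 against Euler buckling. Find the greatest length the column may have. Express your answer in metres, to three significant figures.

I = πd⁴/64 = π×63.7⁴/64 = 8.082×10^5 mm⁴
I = 8.082×10^-7 m⁴
Required critical load P_cr = n·P = 2.8 × 127 = 355.6 kN = 3.556×10^5 N
From P_cr = π²EI/(K·L)²:  L = (1/K)·√(π²EI/P_cr) = (1/0.5)·√(π²×9.93×10^10×8.082×10^-7/3.556×10^5)
L = 2.98 m

L_max ≈ 2.98 m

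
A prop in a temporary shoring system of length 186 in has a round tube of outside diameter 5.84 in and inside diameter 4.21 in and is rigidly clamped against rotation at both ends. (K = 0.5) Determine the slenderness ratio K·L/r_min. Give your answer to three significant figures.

λ ≈ 51.7

d_o = 5.84 in, d_i = 4.21 in
I = π(d_o⁴ − d_i⁴)/64 = π(5.84⁴ − 4.210⁴)/64 = 41.68 in⁴
A = 12.87 in²;  r_min = √(I/A) = √(41.68/12.87) = 1.800 in
L_e = K·L = 0.5 × 186 = 93.00 in
λ = L_e / r_min = 93.000 / 1.800 = 51.7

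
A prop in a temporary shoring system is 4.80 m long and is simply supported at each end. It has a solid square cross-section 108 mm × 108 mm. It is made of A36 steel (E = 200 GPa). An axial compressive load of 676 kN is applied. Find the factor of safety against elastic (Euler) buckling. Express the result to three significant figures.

n ≈ 1.44

I = a⁴/12 = 108⁴/12 = 1.134×10^7 mm⁴
I = 1.134×10^7 mm⁴ = 1.134×10^-5 m⁴
Effective length L_e = K·L = 1 × 4.80 = 4.800 m
P_cr = π²EI / L_e² = π² × 200×10⁹ × 1.134×10^-5 / 4.800² = 9.713×10^5 N
Factor of safety n = P_cr / P = 971.32 / 676 = 1.44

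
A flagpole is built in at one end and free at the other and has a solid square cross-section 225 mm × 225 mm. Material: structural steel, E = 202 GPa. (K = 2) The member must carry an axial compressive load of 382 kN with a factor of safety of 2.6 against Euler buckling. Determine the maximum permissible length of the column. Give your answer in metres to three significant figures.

L_max ≈ 10.4 m

I = a⁴/12 = 225⁴/12 = 2.136×10^8 mm⁴
I = 2.136×10^-4 m⁴
Required critical load P_cr = n·P = 2.6 × 382 = 993.2 kN = 9.932×10^5 N
From P_cr = π²EI/(K·L)²:  L = (1/K)·√(π²EI/P_cr) = (1/2)·√(π²×2.02×10^11×2.136×10^-4/9.932×10^5)
L = 10.4 m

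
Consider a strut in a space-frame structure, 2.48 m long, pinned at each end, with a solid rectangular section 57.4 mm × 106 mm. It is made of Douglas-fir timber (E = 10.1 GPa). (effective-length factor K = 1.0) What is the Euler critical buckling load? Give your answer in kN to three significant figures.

P_cr ≈ 27.1 kN

Buckling occurs about the weak axis: I_min = h·b³/12 with b = 57.4 mm (the shorter side).
I_min = 106×57.4³/12 = 1.671×10^6 mm⁴
I = 1.671×10^6 mm⁴ = 1.671×10^-6 m⁴
Effective length L_e = K·L = 1 × 2.48 = 2.480 m
P_cr = π²EI / L_e² = π² × 10.1×10⁹ × 1.671×10^-6 / 2.480² = 2.708×10^4 N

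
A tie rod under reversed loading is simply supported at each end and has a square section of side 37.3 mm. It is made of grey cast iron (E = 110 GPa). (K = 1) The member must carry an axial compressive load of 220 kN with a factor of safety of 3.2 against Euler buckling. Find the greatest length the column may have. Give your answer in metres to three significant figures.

L_max ≈ 0.499 m

I = a⁴/12 = 37.3⁴/12 = 1.613×10^5 mm⁴
I = 1.613×10^-7 m⁴
Required critical load P_cr = n·P = 3.2 × 220 = 704.0 kN = 7.040×10^5 N
From P_cr = π²EI/(K·L)²:  L = (1/K)·√(π²EI/P_cr) = (1/1)·√(π²×1.10×10^11×1.613×10^-7/7.040×10^5)
L = 0.499 m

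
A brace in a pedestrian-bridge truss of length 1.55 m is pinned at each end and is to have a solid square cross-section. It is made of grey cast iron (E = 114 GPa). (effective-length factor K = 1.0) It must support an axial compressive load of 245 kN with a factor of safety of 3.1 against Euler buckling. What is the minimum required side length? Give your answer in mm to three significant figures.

a ≈ 66.4 mm

Required P_cr = n·P = 3.1 × 245 = 759.5 kN
L_e = K·L = 1 × 1.55 = 1.550 m
Required I = P_cr·L_e²/(π²E) = 7.595×10^5 × 1.550² / (π² × 1.14×10^11) = 1.622×10^-6 m⁴
I_req = 1.622×10^6 mm⁴
Solid square: I = a⁴/12  ⇒  a = (12I)^(1/4) = (12×1.622×10^6)^(1/4) = 66.4 mm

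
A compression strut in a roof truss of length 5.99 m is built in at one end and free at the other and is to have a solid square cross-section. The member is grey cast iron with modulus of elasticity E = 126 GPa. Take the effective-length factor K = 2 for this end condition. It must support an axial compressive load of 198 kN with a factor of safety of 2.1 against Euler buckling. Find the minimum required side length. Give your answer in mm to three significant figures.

Required P_cr = n·P = 2.1 × 198 = 415.8 kN
L_e = K·L = 2 × 5.99 = 11.98 m
Required I = P_cr·L_e²/(π²E) = 4.158×10^5 × 11.98² / (π² × 1.26×10^11) = 4.799×10^-5 m⁴
I_req = 4.799×10^7 mm⁴
Solid square: I = a⁴/12  ⇒  a = (12I)^(1/4) = (12×4.799×10^7)^(1/4) = 155 mm

a ≈ 155 mm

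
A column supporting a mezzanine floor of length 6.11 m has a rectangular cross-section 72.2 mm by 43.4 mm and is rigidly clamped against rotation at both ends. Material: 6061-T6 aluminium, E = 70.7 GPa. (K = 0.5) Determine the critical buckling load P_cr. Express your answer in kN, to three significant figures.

P_cr ≈ 36.8 kN

Buckling occurs about the weak axis: I_min = h·b³/12 with b = 43.4 mm (the shorter side).
I_min = 72.2×43.4³/12 = 4.918×10^5 mm⁴
I = 4.918×10^5 mm⁴ = 4.918×10^-7 m⁴
Effective length L_e = K·L = 0.5 × 6.11 = 3.055 m
P_cr = π²EI / L_e² = π² × 70.7×10⁹ × 4.918×10^-7 / 3.055² = 3.677×10^4 N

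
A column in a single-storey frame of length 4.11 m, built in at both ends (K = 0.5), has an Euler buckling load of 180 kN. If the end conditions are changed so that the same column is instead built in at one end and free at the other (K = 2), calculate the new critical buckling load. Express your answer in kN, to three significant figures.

P_cr ≈ 11.2 kN

P_cr ∝ 1/K², so P_cr,new = P_cr,old × (K_old/K_new)² = 180 × (0.5/2)²
= 180 × 0.06250 = 11.2 kN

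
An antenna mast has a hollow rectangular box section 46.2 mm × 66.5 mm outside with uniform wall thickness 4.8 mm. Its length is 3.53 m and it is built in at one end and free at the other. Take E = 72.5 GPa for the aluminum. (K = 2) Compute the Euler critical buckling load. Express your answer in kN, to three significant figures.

Inner dimensions: h_i = 66.5 − 2×4.8 = 56.90 mm, b_i = 46.2 − 2×4.8 = 36.60 mm
Weak-axis I_min = (h_o·b_o³ − h_i·b_i³)/12 with b_o = 46.2, b_i = 36.60 mm (shorter outer/inner sides).
I_min = (66.5×46.2³ − 56.90×36.60³)/12 = 3.140×10^5 mm⁴
I = 3.140×10^5 mm⁴ = 3.140×10^-7 m⁴
Effective length L_e = K·L = 2 × 3.53 = 7.060 m
P_cr = π²EI / L_e² = π² × 72.5×10⁹ × 3.140×10^-7 / 7.060² = 4.508×10^3 N

P_cr ≈ 4.51 kN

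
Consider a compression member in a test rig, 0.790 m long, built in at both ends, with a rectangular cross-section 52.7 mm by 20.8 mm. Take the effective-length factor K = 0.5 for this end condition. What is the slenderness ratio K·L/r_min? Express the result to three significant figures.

λ ≈ 65.8

For a rectangle r_min = b/√12 = 20.8/√12 = 6.004 mm
L_e = K·L = 0.5 × 0.790 m = 0.3950 m = 395.00 mm
λ = L_e / r_min = 395.00 / 6.004 = 65.8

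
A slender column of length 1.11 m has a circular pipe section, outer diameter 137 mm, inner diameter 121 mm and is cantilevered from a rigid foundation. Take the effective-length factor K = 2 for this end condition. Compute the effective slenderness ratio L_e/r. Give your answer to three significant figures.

λ ≈ 48.6

d_o = 137 mm, d_i = 121 mm
I = π(d_o⁴ − d_i⁴)/64 = π(137⁴ − 121.0⁴)/64 = 6.770×10^6 mm⁴
A = 3.242×10^3 mm²;  r_min = √(I/A) = √(6.770×10^6/3.242×10^3) = 45.70 mm
L_e = K·L = 2 × 1.11 m = 2.220 m = 2220.0 mm
λ = L_e / r_min = 2220.0 / 45.70 = 48.6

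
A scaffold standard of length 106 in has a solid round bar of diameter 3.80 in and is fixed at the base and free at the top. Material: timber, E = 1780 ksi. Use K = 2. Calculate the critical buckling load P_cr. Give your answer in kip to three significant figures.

P_cr ≈ 4.00 kip

I = πd⁴/64 = π×3.80⁴/64 = 10.24 in⁴
Effective length L_e = K·L = 2 × 106 = 212.0 in
P_cr = π²EI / L_e² = π² × 1780×10³ × 10.24 / 212.0² = 4.001×10^3 lb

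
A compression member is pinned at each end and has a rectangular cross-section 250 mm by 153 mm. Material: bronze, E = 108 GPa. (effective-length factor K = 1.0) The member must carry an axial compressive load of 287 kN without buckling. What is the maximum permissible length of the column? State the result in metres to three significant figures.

Buckling occurs about the weak axis: I_min = h·b³/12 with b = 153 mm (the shorter side).
I_min = 250×153³/12 = 7.462×10^7 mm⁴
I = 7.462×10^-5 m⁴
At the buckling limit P_cr = P = 2.870×10^5 N
From P_cr = π²EI/(K·L)²:  L = (1/K)·√(π²EI/P_cr) = (1/1)·√(π²×1.08×10^11×7.462×10^-5/2.870×10^5)
L = 16.6 m

L_max ≈ 16.6 m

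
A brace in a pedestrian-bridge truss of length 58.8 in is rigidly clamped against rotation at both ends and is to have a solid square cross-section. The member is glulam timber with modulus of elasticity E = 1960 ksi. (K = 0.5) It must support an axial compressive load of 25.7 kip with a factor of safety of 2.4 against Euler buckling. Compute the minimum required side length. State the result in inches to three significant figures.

Required P_cr = n·P = 2.4 × 25.7 = 61.68 kip
L_e = K·L = 0.5 × 58.8 = 29.40 in
Required I = P_cr·L_e²/(π²E) = 6.168×10^4 × 29.40² / (π² × 1.96×10^6) = 2.756 in⁴
Solid square: I = a⁴/12  ⇒  a = (12I)^(1/4) = (12×2.756)^(1/4) = 2.40 in

a ≈ 2.40 in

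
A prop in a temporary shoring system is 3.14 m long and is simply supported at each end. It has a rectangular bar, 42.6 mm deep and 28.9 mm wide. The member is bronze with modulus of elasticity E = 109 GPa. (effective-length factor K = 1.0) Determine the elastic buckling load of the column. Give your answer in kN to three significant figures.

Buckling occurs about the weak axis: I_min = h·b³/12 with b = 28.9 mm (the shorter side).
I_min = 42.6×28.9³/12 = 8.569×10^4 mm⁴
I = 8.569×10^4 mm⁴ = 8.569×10^-8 m⁴
Effective length L_e = K·L = 1 × 3.14 = 3.140 m
P_cr = π²EI / L_e² = π² × 109×10⁹ × 8.569×10^-8 / 3.140² = 9.350×10^3 N

P_cr ≈ 9.35 kN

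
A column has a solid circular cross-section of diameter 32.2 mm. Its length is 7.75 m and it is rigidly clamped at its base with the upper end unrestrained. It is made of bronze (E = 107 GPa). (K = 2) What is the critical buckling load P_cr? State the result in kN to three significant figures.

P_cr ≈ 0.232 kN

I = πd⁴/64 = π×32.2⁴/64 = 5.277×10^4 mm⁴
I = 5.277×10^4 mm⁴ = 5.277×10^-8 m⁴
Effective length L_e = K·L = 2 × 7.75 = 15.50 m
P_cr = π²EI / L_e² = π² × 107×10⁹ × 5.277×10^-8 / 15.50² = 232.0 N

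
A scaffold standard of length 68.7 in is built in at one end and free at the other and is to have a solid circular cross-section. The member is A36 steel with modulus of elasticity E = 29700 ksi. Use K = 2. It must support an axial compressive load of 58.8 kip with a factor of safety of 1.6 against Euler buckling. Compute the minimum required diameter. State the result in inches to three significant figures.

Required P_cr = n·P = 1.6 × 58.8 = 94.08 kip
L_e = K·L = 2 × 68.7 = 137.4 in
Required I = P_cr·L_e²/(π²E) = 9.408×10^4 × 137.4² / (π² × 2.97×10^7) = 6.059 in⁴
Solid circle: I = πd⁴/64  ⇒  d = (64I/π)^(1/4) = (64×6.059/π)^(1/4) = 3.33 in

d ≈ 3.33 in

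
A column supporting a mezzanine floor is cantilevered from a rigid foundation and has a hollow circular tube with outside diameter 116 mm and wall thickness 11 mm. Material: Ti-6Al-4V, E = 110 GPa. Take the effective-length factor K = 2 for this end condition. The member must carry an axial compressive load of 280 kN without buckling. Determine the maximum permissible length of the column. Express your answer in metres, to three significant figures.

L_max ≈ 2.21 m

Inner diameter d_i = 116 − 2×11 = 94.00 mm
I = π(d_o⁴ − d_i⁴)/64 = π(116⁴ − 94.00⁴)/64 = 5.055×10^6 mm⁴
I = 5.055×10^-6 m⁴
At the buckling limit P_cr = P = 2.800×10^5 N
From P_cr = π²EI/(K·L)²:  L = (1/K)·√(π²EI/P_cr) = (1/2)·√(π²×1.10×10^11×5.055×10^-6/2.800×10^5)
L = 2.21 m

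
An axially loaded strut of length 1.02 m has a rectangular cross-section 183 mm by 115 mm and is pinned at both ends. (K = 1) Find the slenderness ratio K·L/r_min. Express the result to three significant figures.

For a rectangle r_min = b/√12 = 115/√12 = 33.20 mm
L_e = K·L = 1 × 1.02 m = 1.020 m = 1020.0 mm
λ = L_e / r_min = 1020.0 / 33.20 = 30.7

λ ≈ 30.7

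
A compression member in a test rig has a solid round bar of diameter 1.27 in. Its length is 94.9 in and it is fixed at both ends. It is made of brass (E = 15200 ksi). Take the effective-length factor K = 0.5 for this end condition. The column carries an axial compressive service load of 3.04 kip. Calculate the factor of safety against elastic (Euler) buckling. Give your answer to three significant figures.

I = πd⁴/64 = π×1.27⁴/64 = 0.1277 in⁴
Effective length L_e = K·L = 0.5 × 94.9 = 47.45 in
P_cr = π²EI / L_e² = π² × 15200×10³ × 0.1277 / 47.45² = 8.509×10^3 lb
Factor of safety n = P_cr / P = 8.5086 / 3.04 = 2.80

n ≈ 2.80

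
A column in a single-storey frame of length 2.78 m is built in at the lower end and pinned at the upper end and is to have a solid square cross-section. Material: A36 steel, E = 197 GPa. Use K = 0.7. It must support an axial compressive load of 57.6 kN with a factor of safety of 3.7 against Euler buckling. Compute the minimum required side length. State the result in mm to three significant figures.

Required P_cr = n·P = 3.7 × 57.6 = 213.1 kN
L_e = K·L = 0.7 × 2.78 = 1.946 m
Required I = P_cr·L_e²/(π²E) = 2.131×10^5 × 1.946² / (π² × 1.97×10^11) = 4.151×10^-7 m⁴
I_req = 4.151×10^5 mm⁴
Solid square: I = a⁴/12  ⇒  a = (12I)^(1/4) = (12×4.151×10^5)^(1/4) = 47.2 mm

a ≈ 47.2 mm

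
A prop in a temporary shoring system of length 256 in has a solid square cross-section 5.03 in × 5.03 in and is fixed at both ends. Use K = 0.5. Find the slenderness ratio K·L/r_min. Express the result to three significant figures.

λ ≈ 88.2

I = a⁴/12 = 5.03⁴/12 = 53.34 in⁴
A = 25.30 in²;  r_min = √(I/A) = √(53.34/25.30) = 1.452 in
L_e = K·L = 0.5 × 256 = 128.0 in
λ = L_e / r_min = 128.00 / 1.452 = 88.2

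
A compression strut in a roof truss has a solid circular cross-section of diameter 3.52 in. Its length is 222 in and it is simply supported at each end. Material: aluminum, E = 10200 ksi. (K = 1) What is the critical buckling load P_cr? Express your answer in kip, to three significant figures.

P_cr ≈ 15.4 kip

I = πd⁴/64 = π×3.52⁴/64 = 7.536 in⁴
Effective length L_e = K·L = 1 × 222 = 222.0 in
P_cr = π²EI / L_e² = π² × 10200×10³ × 7.536 / 222.0² = 1.539×10^4 lb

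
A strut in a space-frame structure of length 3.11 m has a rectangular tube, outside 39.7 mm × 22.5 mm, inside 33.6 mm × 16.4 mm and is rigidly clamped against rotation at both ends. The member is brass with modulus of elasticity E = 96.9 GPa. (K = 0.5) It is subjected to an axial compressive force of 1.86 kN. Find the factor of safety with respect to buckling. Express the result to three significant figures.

Weak-axis I_min = (h_o·b_o³ − h_i·b_i³)/12 with b_o = 22.5, b_i = 16.40 mm (shorter outer/inner sides).
I_min = (39.7×22.5³ − 33.60×16.40³)/12 = 2.533×10^4 mm⁴
I = 2.533×10^4 mm⁴ = 2.533×10^-8 m⁴
Effective length L_e = K·L = 0.5 × 3.11 = 1.555 m
P_cr = π²EI / L_e² = π² × 96.9×10⁹ × 2.533×10^-8 / 1.555² = 1.002×10^4 N
Factor of safety n = P_cr / P = 10.020 / 1.86 = 5.39

n ≈ 5.39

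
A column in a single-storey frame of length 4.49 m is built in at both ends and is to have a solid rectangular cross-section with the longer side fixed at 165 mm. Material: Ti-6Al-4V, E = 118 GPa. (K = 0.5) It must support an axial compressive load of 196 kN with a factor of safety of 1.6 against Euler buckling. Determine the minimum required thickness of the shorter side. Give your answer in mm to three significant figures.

b ≈ 46.2 mm

Required P_cr = n·P = 1.6 × 196 = 313.6 kN
L_e = K·L = 0.5 × 4.49 = 2.245 m
Required I = P_cr·L_e²/(π²E) = 3.136×10^5 × 2.245² / (π² × 1.18×10^11) = 1.357×10^-6 m⁴
I_req = 1.357×10^6 mm⁴
Rectangle, weak axis: I_min = h·b³/12 with h = 165 mm fixed  ⇒  b = (12I/h)^(1/3) = 46.2 mm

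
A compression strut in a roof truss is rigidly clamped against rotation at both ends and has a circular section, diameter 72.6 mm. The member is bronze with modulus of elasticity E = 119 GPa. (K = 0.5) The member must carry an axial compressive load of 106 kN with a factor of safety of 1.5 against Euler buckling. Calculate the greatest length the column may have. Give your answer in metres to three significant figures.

L_max ≈ 6.35 m

I = πd⁴/64 = π×72.6⁴/64 = 1.364×10^6 mm⁴
I = 1.364×10^-6 m⁴
Required critical load P_cr = n·P = 1.5 × 106 = 159.0 kN = 1.590×10^5 N
From P_cr = π²EI/(K·L)²:  L = (1/K)·√(π²EI/P_cr) = (1/0.5)·√(π²×1.19×10^11×1.364×10^-6/1.590×10^5)
L = 6.35 m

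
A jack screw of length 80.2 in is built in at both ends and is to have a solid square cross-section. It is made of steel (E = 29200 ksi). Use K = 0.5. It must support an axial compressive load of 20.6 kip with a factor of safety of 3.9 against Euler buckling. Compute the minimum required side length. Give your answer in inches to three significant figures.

Required P_cr = n·P = 3.9 × 20.6 = 80.34 kip
L_e = K·L = 0.5 × 80.2 = 40.10 in
Required I = P_cr·L_e²/(π²E) = 8.034×10^4 × 40.10² / (π² × 2.92×10^7) = 0.4483 in⁴
Solid square: I = a⁴/12  ⇒  a = (12I)^(1/4) = (12×0.4483)^(1/4) = 1.52 in

a ≈ 1.52 in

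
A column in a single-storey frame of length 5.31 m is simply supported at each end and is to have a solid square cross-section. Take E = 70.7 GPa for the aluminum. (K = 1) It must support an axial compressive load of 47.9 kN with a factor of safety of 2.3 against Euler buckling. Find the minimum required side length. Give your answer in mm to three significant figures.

Required P_cr = n·P = 2.3 × 47.9 = 110.2 kN
L_e = K·L = 1 × 5.31 = 5.310 m
Required I = P_cr·L_e²/(π²E) = 1.102×10^5 × 5.310² / (π² × 7.07×10^10) = 4.452×10^-6 m⁴
I_req = 4.452×10^6 mm⁴
Solid square: I = a⁴/12  ⇒  a = (12I)^(1/4) = (12×4.452×10^6)^(1/4) = 85.5 mm

a ≈ 85.5 mm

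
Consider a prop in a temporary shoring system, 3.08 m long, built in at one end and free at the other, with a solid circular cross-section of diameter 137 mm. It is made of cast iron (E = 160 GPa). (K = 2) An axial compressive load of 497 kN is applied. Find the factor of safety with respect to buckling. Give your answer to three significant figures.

I = πd⁴/64 = π×137⁴/64 = 1.729×10^7 mm⁴
I = 1.729×10^7 mm⁴ = 1.729×10^-5 m⁴
Effective length L_e = K·L = 2 × 3.08 = 6.160 m
P_cr = π²EI / L_e² = π² × 160×10⁹ × 1.729×10^-5 / 6.160² = 7.196×10^5 N
Factor of safety n = P_cr / P = 719.63 / 497 = 1.45

n ≈ 1.45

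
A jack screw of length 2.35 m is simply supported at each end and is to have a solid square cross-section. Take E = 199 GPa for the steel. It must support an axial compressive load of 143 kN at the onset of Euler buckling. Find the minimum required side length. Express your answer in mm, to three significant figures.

L_e = K·L = 1 × 2.35 = 2.350 m
Required I = P_cr·L_e²/(π²E) = 1.430×10^5 × 2.350² / (π² × 1.99×10^11) = 4.021×10^-7 m⁴
I_req = 4.021×10^5 mm⁴
Solid square: I = a⁴/12  ⇒  a = (12I)^(1/4) = (12×4.021×10^5)^(1/4) = 46.9 mm

a ≈ 46.9 mm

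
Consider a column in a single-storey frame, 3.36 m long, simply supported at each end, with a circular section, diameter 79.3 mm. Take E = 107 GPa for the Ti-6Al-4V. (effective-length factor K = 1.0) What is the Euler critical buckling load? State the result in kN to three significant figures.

P_cr ≈ 182 kN

I = πd⁴/64 = π×79.3⁴/64 = 1.941×10^6 mm⁴
I = 1.941×10^6 mm⁴ = 1.941×10^-6 m⁴
Effective length L_e = K·L = 1 × 3.36 = 3.360 m
P_cr = π²EI / L_e² = π² × 107×10⁹ × 1.941×10^-6 / 3.360² = 1.816×10^5 N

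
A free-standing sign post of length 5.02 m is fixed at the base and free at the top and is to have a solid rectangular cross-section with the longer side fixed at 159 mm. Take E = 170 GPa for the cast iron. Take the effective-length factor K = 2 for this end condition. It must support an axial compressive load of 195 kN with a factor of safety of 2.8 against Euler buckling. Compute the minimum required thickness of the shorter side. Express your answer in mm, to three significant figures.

Required P_cr = n·P = 2.8 × 195 = 546.0 kN
L_e = K·L = 2 × 5.02 = 10.04 m
Required I = P_cr·L_e²/(π²E) = 5.460×10^5 × 10.04² / (π² × 1.70×10^11) = 3.280×10^-5 m⁴
I_req = 3.280×10^7 mm⁴
Rectangle, weak axis: I_min = h·b³/12 with h = 159 mm fixed  ⇒  b = (12I/h)^(1/3) = 135 mm

b ≈ 135 mm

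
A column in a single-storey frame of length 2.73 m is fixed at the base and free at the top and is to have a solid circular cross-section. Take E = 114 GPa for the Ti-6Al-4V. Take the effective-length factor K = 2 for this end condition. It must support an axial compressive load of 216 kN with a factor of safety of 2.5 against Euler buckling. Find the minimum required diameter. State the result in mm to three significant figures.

Required P_cr = n·P = 2.5 × 216 = 540.0 kN
L_e = K·L = 2 × 2.73 = 5.460 m
Required I = P_cr·L_e²/(π²E) = 5.400×10^5 × 5.460² / (π² × 1.14×10^11) = 1.431×10^-5 m⁴
I_req = 1.431×10^7 mm⁴
Solid circle: I = πd⁴/64  ⇒  d = (64I/π)^(1/4) = (64×1.431×10^7/π)^(1/4) = 131 mm

d ≈ 131 mm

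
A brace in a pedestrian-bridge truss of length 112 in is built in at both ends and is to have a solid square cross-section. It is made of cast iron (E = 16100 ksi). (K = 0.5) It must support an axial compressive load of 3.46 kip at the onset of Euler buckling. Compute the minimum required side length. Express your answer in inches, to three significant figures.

L_e = K·L = 0.5 × 112 = 56.00 in
Required I = P_cr·L_e²/(π²E) = 3.460×10^3 × 56.00² / (π² × 1.61×10^7) = 6.829×10^-2 in⁴
Solid square: I = a⁴/12  ⇒  a = (12I)^(1/4) = (12×6.829×10^-2)^(1/4) = 0.951 in

a ≈ 0.951 in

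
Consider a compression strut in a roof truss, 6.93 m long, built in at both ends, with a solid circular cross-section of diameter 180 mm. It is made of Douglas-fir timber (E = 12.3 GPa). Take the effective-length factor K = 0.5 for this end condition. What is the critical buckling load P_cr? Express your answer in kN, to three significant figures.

P_cr ≈ 521 kN

I = πd⁴/64 = π×180⁴/64 = 5.153×10^7 mm⁴
I = 5.153×10^7 mm⁴ = 5.153×10^-5 m⁴
Effective length L_e = K·L = 0.5 × 6.93 = 3.465 m
P_cr = π²EI / L_e² = π² × 12.3×10⁹ × 5.153×10^-5 / 3.465² = 5.210×10^5 N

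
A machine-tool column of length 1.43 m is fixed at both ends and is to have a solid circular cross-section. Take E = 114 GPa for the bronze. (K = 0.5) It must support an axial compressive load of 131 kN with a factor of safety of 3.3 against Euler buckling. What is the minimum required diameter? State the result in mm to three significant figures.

d ≈ 44.7 mm

Required P_cr = n·P = 3.3 × 131 = 432.3 kN
L_e = K·L = 0.5 × 1.43 = 0.7150 m
Required I = P_cr·L_e²/(π²E) = 4.323×10^5 × 0.7150² / (π² × 1.14×10^11) = 1.964×10^-7 m⁴
I_req = 1.964×10^5 mm⁴
Solid circle: I = πd⁴/64  ⇒  d = (64I/π)^(1/4) = (64×1.964×10^5/π)^(1/4) = 44.7 mm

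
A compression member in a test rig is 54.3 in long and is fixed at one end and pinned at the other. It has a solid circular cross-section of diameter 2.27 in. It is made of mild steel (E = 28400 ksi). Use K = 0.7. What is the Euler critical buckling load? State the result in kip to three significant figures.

I = πd⁴/64 = π×2.27⁴/64 = 1.303 in⁴
Effective length L_e = K·L = 0.7 × 54.3 = 38.01 in
P_cr = π²EI / L_e² = π² × 28400×10³ × 1.303 / 38.01² = 2.529×10^5 lb

P_cr ≈ 253 kip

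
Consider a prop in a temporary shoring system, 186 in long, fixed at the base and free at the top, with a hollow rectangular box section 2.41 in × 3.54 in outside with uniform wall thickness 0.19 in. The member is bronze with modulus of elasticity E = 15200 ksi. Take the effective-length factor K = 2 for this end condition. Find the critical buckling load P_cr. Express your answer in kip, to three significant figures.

P_cr ≈ 2.09 kip

Inner dimensions: h_i = 3.54 − 2×0.19 = 3.160 in, b_i = 2.41 − 2×0.19 = 2.030 in
Weak-axis I_min = (h_o·b_o³ − h_i·b_i³)/12 with b_o = 2.41, b_i = 2.030 in (shorter outer/inner sides).
I_min = (3.54×2.41³ − 3.160×2.030³)/12 = 1.926 in⁴
Effective length L_e = K·L = 2 × 186 = 372.0 in
P_cr = π²EI / L_e² = π² × 15200×10³ × 1.926 / 372.0² = 2.088×10^3 lb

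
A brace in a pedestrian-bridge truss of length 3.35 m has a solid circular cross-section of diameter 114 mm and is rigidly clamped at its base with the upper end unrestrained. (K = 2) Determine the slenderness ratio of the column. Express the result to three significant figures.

I = πd⁴/64 = π×114⁴/64 = 8.291×10^6 mm⁴
A = 1.021×10^4 mm²;  r_min = √(I/A) = √(8.291×10^6/1.021×10^4) = 28.50 mm
L_e = K·L = 2 × 3.35 m = 6.700 m = 6700.0 mm
λ = L_e / r_min = 6700.0 / 28.50 = 235

λ ≈ 235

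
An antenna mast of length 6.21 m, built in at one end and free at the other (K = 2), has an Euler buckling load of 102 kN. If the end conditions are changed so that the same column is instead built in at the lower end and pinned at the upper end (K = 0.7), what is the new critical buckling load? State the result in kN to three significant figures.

P_cr ∝ 1/K², so P_cr,new = P_cr,old × (K_old/K_new)² = 102 × (2/0.7)²
= 102 × 8.163 = 833 kN

P_cr ≈ 833 kN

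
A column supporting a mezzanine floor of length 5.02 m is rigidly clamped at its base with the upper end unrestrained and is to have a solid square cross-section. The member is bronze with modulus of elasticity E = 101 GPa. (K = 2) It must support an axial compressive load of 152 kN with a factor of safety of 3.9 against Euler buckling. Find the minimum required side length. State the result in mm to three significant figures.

a ≈ 164 mm

Required P_cr = n·P = 3.9 × 152 = 592.8 kN
L_e = K·L = 2 × 5.02 = 10.04 m
Required I = P_cr·L_e²/(π²E) = 5.928×10^5 × 10.04² / (π² × 1.01×10^11) = 5.995×10^-5 m⁴
I_req = 5.995×10^7 mm⁴
Solid square: I = a⁴/12  ⇒  a = (12I)^(1/4) = (12×5.995×10^7)^(1/4) = 164 mm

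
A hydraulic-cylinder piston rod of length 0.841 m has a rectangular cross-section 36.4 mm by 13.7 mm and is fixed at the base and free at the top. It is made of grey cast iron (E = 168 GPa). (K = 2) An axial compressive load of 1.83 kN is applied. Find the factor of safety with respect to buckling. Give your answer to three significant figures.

n ≈ 2.50

Buckling occurs about the weak axis: I_min = h·b³/12 with b = 13.7 mm (the shorter side).
I_min = 36.4×13.7³/12 = 7.800×10^3 mm⁴
I = 7.800×10^3 mm⁴ = 7.800×10^-9 m⁴
Effective length L_e = K·L = 2 × 0.841 = 1.682 m
P_cr = π²EI / L_e² = π² × 168×10⁹ × 7.800×10^-9 / 1.682² = 4.571×10^3 N
Factor of safety n = P_cr / P = 4.5713 / 1.83 = 2.50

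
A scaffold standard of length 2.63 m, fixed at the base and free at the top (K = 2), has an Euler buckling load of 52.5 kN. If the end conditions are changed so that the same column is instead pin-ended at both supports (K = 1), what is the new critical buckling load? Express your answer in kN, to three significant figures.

P_cr ∝ 1/K², so P_cr,new = P_cr,old × (K_old/K_new)² = 52.5 × (2/1)²
= 52.5 × 4.000 = 210 kN

P_cr ≈ 210 kN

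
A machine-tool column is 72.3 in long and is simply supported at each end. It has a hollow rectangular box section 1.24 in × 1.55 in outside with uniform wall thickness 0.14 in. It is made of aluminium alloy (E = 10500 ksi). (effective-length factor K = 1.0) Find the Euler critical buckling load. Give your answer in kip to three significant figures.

Inner dimensions: h_i = 1.55 − 2×0.14 = 1.270 in, b_i = 1.24 − 2×0.14 = 0.9600 in
Weak-axis I_min = (h_o·b_o³ − h_i·b_i³)/12 with b_o = 1.24, b_i = 0.9600 in (shorter outer/inner sides).
I_min = (1.55×1.24³ − 1.270×0.9600³)/12 = 0.1526 in⁴
Effective length L_e = K·L = 1 × 72.3 = 72.30 in
P_cr = π²EI / L_e² = π² × 10500×10³ × 0.1526 / 72.30² = 3.026×10^3 lb

P_cr ≈ 3.03 kip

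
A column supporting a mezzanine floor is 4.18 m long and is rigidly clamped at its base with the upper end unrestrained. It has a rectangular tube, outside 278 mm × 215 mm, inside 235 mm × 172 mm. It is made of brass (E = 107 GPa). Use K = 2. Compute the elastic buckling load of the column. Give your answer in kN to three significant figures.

Weak-axis I_min = (h_o·b_o³ − h_i·b_i³)/12 with b_o = 215, b_i = 172.0 mm (shorter outer/inner sides).
I_min = (278×215³ − 235.0×172.0³)/12 = 1.306×10^8 mm⁴
I = 1.306×10^8 mm⁴ = 1.306×10^-4 m⁴
Effective length L_e = K·L = 2 × 4.18 = 8.360 m
P_cr = π²EI / L_e² = π² × 107×10⁹ × 1.306×10^-4 / 8.360² = 1.973×10^6 N

P_cr ≈ 1970 kN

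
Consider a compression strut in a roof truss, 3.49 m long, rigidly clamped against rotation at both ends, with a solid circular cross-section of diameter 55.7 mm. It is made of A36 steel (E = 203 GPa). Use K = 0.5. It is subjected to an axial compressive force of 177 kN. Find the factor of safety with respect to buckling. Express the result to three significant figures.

I = πd⁴/64 = π×55.7⁴/64 = 4.725×10^5 mm⁴
I = 4.725×10^5 mm⁴ = 4.725×10^-7 m⁴
Effective length L_e = K·L = 0.5 × 3.49 = 1.745 m
P_cr = π²EI / L_e² = π² × 203×10⁹ × 4.725×10^-7 / 1.745² = 3.109×10^5 N
Factor of safety n = P_cr / P = 310.88 / 177 = 1.76

n ≈ 1.76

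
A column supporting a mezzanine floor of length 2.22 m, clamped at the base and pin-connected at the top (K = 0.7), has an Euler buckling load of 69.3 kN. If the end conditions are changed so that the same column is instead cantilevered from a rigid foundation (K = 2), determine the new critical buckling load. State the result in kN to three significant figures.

P_cr ≈ 8.49 kN

P_cr ∝ 1/K², so P_cr,new = P_cr,old × (K_old/K_new)² = 69.3 × (0.7/2)²
= 69.3 × 0.1225 = 8.49 kN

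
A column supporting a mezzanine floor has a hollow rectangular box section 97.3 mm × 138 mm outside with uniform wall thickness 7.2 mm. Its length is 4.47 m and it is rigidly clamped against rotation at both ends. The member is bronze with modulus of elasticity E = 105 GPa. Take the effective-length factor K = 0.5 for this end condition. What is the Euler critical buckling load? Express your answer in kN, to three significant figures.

Inner dimensions: h_i = 138 − 2×7.2 = 123.6 mm, b_i = 97.3 − 2×7.2 = 82.90 mm
Weak-axis I_min = (h_o·b_o³ − h_i·b_i³)/12 with b_o = 97.3, b_i = 82.90 mm (shorter outer/inner sides).
I_min = (138×97.3³ − 123.6×82.90³)/12 = 4.725×10^6 mm⁴
I = 4.725×10^6 mm⁴ = 4.725×10^-6 m⁴
Effective length L_e = K·L = 0.5 × 4.47 = 2.235 m
P_cr = π²EI / L_e² = π² × 105×10⁹ × 4.725×10^-6 / 2.235² = 9.803×10^5 N

P_cr ≈ 980 kN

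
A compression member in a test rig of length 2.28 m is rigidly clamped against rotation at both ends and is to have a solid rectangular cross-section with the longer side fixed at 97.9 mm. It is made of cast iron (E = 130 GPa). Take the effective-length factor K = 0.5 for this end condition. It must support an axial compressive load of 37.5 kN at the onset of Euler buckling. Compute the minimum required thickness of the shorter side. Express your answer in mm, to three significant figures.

b ≈ 16.7 mm

L_e = K·L = 0.5 × 2.28 = 1.140 m
Required I = P_cr·L_e²/(π²E) = 3.750×10^4 × 1.140² / (π² × 1.30×10^11) = 3.798×10^-8 m⁴
I_req = 3.798×10^4 mm⁴
Rectangle, weak axis: I_min = h·b³/12 with h = 97.9 mm fixed  ⇒  b = (12I/h)^(1/3) = 16.7 mm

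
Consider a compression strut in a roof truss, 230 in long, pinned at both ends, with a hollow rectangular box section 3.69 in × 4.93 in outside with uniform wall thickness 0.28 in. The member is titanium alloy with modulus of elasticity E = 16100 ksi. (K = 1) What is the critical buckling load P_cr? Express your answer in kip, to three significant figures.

Inner dimensions: h_i = 4.93 − 2×0.28 = 4.370 in, b_i = 3.69 − 2×0.28 = 3.130 in
Weak-axis I_min = (h_o·b_o³ − h_i·b_i³)/12 with b_o = 3.69, b_i = 3.130 in (shorter outer/inner sides).
I_min = (4.93×3.69³ − 4.370×3.130³)/12 = 9.475 in⁴
Effective length L_e = K·L = 1 × 230 = 230.0 in
P_cr = π²EI / L_e² = π² × 16100×10³ × 9.475 / 230.0² = 2.846×10^4 lb

P_cr ≈ 28.5 kip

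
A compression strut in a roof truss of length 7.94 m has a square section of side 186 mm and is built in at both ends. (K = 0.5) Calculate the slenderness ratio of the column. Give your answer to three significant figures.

λ ≈ 73.9

I = a⁴/12 = 186⁴/12 = 9.974×10^7 mm⁴
A = 3.460×10^4 mm²;  r_min = √(I/A) = √(9.974×10^7/3.460×10^4) = 53.69 mm
L_e = K·L = 0.5 × 7.94 m = 3.970 m = 3970.0 mm
λ = L_e / r_min = 3970.0 / 53.69 = 73.9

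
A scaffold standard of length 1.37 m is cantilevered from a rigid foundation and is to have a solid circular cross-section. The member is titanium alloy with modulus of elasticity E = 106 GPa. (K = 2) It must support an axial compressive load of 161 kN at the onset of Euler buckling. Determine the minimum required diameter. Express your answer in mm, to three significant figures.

L_e = K·L = 2 × 1.37 = 2.740 m
Required I = P_cr·L_e²/(π²E) = 1.610×10^5 × 2.740² / (π² × 1.06×10^11) = 1.155×10^-6 m⁴
I_req = 1.155×10^6 mm⁴
Solid circle: I = πd⁴/64  ⇒  d = (64I/π)^(1/4) = (64×1.155×10^6/π)^(1/4) = 69.7 mm

d ≈ 69.7 mm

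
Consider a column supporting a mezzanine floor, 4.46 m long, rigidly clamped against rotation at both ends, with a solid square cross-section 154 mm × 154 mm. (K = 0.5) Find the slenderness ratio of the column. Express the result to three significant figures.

λ ≈ 50.2

I = a⁴/12 = 154⁴/12 = 4.687×10^7 mm⁴
A = 2.372×10^4 mm²;  r_min = √(I/A) = √(4.687×10^7/2.372×10^4) = 44.46 mm
L_e = K·L = 0.5 × 4.46 m = 2.230 m = 2230.0 mm
λ = L_e / r_min = 2230.0 / 44.46 = 50.2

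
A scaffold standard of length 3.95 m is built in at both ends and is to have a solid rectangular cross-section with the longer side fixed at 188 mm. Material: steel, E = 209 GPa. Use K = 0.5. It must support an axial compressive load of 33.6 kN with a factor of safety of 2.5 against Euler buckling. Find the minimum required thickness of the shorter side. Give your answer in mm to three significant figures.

Required P_cr = n·P = 2.5 × 33.6 = 84.00 kN
L_e = K·L = 0.5 × 3.95 = 1.975 m
Required I = P_cr·L_e²/(π²E) = 8.400×10^4 × 1.975² / (π² × 2.09×10^11) = 1.588×10^-7 m⁴
I_req = 1.588×10^5 mm⁴
Rectangle, weak axis: I_min = h·b³/12 with h = 188 mm fixed  ⇒  b = (12I/h)^(1/3) = 21.6 mm

b ≈ 21.6 mm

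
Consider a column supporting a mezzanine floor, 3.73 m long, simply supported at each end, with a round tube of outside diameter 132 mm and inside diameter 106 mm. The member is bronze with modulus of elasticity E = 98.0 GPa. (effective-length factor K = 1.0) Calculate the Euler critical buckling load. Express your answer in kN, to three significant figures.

d_o = 132 mm, d_i = 106 mm
I = π(d_o⁴ − d_i⁴)/64 = π(132⁴ − 106.0⁴)/64 = 8.706×10^6 mm⁴
I = 8.706×10^6 mm⁴ = 8.706×10^-6 m⁴
Effective length L_e = K·L = 1 × 3.73 = 3.730 m
P_cr = π²EI / L_e² = π² × 98.0×10⁹ × 8.706×10^-6 / 3.730² = 6.052×10^5 N

P_cr ≈ 605 kN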